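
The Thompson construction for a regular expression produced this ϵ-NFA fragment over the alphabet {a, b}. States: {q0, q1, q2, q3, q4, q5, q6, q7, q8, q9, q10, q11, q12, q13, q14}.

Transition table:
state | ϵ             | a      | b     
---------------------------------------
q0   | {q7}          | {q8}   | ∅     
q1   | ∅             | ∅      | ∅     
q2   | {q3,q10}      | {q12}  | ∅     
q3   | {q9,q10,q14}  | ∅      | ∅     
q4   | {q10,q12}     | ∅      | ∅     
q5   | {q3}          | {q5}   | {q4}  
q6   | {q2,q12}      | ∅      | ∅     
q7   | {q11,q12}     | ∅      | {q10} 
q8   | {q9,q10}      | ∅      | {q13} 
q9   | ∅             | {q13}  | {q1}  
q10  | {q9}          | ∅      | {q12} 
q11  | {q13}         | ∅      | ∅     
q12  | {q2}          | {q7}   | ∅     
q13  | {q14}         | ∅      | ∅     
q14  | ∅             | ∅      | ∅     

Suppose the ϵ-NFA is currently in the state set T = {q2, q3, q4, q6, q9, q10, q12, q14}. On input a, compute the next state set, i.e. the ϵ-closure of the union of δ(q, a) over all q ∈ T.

q2 on a → {q12}.
q9 on a → {q13}.
q12 on a → {q7}.
No a-transition from q3, q4, q6, q10, q14.
Union after reading a: {q7, q12, q13}.
Now take the ϵ-closure:
From q7 via ϵ: add q11.
From q12 via ϵ: add q2.
From q13 via ϵ: add q14.
From q2 via ϵ: add q3, q10.
From q3 via ϵ: add q9.
No new states can be added; the closed set is {q2, q3, q7, q9, q10, q11, q12, q13, q14}.

{q2, q3, q7, q9, q10, q11, q12, q13, q14}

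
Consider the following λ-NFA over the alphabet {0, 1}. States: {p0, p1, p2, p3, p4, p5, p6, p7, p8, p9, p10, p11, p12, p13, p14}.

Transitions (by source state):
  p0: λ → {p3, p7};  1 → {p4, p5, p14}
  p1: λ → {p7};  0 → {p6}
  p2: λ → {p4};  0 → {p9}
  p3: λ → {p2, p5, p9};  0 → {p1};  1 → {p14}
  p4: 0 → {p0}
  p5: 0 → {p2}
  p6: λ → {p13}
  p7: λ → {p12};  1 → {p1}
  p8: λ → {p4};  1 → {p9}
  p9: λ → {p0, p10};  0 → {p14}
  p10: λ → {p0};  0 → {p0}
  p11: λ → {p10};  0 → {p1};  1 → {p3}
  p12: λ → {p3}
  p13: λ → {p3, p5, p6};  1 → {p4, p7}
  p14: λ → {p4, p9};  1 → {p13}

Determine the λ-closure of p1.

Start with {p1}.
From p1 via λ: add p7.
From p7 via λ: add p12.
From p12 via λ: add p3.
From p3 via λ: add p2, p5, p9.
From p2 via λ: add p4.
From p9 via λ: add p0, p10.
No new states can be added; the closed set is {p0, p1, p2, p3, p4, p5, p7, p9, p10, p12}.

{p0, p1, p2, p3, p4, p5, p7, p9, p10, p12}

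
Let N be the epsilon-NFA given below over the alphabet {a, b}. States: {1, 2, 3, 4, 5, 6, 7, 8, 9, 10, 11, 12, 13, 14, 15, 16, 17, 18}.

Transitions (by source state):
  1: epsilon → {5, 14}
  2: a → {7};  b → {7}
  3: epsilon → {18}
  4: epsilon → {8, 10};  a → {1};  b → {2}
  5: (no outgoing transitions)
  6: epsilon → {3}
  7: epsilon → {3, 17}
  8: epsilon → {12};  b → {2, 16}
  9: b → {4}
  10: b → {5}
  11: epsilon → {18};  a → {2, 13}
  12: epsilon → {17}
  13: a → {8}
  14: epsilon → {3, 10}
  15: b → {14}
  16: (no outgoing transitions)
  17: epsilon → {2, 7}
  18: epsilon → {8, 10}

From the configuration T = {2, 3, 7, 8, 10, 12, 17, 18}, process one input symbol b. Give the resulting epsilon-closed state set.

{2, 3, 5, 7, 8, 10, 12, 16, 17, 18}

2 on b → {7}.
8 on b → {2, 16}.
10 on b → {5}.
No b-transition from 3, 7, 12, 17, 18.
Union after reading b: {2, 5, 7, 16}.
Now take the epsilon-closure:
From 7 via epsilon: add 3, 17.
From 3 via epsilon: add 18.
From 18 via epsilon: add 8, 10.
From 8 via epsilon: add 12.
No new states can be added; the closed set is {2, 3, 5, 7, 8, 10, 12, 16, 17, 18}.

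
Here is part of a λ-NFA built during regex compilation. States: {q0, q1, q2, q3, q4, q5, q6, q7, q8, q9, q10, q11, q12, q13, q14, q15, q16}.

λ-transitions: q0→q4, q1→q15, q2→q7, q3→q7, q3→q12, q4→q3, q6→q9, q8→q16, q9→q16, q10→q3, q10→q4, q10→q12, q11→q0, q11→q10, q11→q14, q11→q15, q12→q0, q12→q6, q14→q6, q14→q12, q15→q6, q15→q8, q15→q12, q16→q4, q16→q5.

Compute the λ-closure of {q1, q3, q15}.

Start with {q1, q3, q15}.
From q3 via λ: add q7, q12.
From q15 via λ: add q6, q8.
From q6 via λ: add q9.
From q8 via λ: add q16.
From q12 via λ: add q0.
From q0 via λ: add q4.
From q16 via λ: add q5.
No new states can be added; the closed set is {q0, q1, q3, q4, q5, q6, q7, q8, q9, q12, q15, q16}.

{q0, q1, q3, q4, q5, q6, q7, q8, q9, q12, q15, q16}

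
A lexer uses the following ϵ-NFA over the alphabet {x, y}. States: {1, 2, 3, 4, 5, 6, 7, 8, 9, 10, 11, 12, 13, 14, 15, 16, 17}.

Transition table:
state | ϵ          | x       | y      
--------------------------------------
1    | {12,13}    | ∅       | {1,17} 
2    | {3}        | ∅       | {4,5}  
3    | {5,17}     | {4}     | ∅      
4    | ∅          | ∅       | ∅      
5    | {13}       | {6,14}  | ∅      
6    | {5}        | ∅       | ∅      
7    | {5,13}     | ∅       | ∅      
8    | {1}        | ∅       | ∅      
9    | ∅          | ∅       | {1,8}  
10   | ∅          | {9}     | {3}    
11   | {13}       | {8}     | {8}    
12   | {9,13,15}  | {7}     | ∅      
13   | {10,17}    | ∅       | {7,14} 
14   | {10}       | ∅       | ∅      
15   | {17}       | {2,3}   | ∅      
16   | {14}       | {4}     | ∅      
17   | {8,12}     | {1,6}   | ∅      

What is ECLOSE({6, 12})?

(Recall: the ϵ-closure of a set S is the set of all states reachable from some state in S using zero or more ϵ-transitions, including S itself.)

Start with {6, 12}.
From 6 via ϵ: add 5.
From 12 via ϵ: add 9, 13, 15.
From 13 via ϵ: add 10, 17.
From 17 via ϵ: add 8.
From 8 via ϵ: add 1.
No new states can be added; the closed set is {1, 5, 6, 8, 9, 10, 12, 13, 15, 17}.

{1, 5, 6, 8, 9, 10, 12, 13, 15, 17}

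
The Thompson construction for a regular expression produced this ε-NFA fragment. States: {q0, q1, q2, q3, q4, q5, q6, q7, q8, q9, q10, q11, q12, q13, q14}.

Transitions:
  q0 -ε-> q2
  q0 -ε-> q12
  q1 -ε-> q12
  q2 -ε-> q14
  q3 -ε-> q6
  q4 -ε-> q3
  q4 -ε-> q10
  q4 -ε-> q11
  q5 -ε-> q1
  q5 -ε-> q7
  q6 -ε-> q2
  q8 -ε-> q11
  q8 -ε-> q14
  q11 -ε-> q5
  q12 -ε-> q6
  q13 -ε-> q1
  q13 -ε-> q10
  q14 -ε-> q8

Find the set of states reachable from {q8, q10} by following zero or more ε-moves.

Start with {q8, q10}.
From q8 via ε: add q11, q14.
From q11 via ε: add q5.
From q5 via ε: add q1, q7.
From q1 via ε: add q12.
From q12 via ε: add q6.
From q6 via ε: add q2.
No new states can be added; the closed set is {q1, q2, q5, q6, q7, q8, q10, q11, q12, q14}.

{q1, q2, q5, q6, q7, q8, q10, q11, q12, q14}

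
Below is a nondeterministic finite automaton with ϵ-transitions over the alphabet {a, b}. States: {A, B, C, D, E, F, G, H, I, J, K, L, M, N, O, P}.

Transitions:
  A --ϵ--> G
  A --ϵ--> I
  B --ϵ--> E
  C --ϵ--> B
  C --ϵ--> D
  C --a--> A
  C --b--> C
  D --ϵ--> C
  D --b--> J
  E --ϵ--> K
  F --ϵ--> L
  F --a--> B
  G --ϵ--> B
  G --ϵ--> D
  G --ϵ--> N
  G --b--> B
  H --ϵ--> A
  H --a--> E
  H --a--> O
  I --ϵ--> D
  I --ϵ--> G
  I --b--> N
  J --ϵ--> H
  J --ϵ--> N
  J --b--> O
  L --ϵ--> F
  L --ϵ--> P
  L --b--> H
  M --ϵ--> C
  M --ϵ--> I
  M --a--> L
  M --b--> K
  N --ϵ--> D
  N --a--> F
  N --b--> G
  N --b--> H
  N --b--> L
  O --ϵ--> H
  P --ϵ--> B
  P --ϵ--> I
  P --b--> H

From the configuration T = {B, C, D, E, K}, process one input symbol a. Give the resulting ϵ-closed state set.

C on a → {A}.
No a-transition from B, D, E, K.
Union after reading a: {A}.
Now take the ϵ-closure:
From A via ϵ: add G, I.
From G via ϵ: add B, D, N.
From B via ϵ: add E.
From D via ϵ: add C.
From E via ϵ: add K.
No new states can be added; the closed set is {A, B, C, D, E, G, I, K, N}.

{A, B, C, D, E, G, I, K, N}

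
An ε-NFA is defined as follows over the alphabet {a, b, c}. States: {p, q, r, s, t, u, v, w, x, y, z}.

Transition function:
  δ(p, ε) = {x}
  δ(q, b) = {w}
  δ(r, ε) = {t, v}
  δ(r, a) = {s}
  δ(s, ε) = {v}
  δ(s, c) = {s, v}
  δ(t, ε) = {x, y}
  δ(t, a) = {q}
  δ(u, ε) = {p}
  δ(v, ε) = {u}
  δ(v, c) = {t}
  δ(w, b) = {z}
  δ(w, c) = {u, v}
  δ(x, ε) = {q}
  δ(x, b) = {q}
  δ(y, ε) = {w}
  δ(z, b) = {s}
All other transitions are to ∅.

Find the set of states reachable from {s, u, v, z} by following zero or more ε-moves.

Start with {s, u, v, z}.
From u via ε: add p.
From p via ε: add x.
From x via ε: add q.
No new states can be added; the closed set is {p, q, s, u, v, x, z}.

{p, q, s, u, v, x, z}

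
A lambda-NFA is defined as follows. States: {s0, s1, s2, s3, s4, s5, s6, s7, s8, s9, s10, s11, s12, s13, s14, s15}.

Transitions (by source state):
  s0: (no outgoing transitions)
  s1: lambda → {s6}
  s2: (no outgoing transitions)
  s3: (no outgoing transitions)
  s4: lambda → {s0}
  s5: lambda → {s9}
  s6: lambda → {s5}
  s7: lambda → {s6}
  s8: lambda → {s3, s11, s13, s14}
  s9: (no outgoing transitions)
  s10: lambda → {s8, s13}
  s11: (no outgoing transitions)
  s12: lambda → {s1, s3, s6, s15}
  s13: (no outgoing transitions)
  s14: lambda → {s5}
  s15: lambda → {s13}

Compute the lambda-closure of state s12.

Start with {s12}.
From s12 via lambda: add s1, s3, s6, s15.
From s6 via lambda: add s5.
From s15 via lambda: add s13.
From s5 via lambda: add s9.
No new states can be added; the closed set is {s1, s3, s5, s6, s9, s12, s13, s15}.

{s1, s3, s5, s6, s9, s12, s13, s15}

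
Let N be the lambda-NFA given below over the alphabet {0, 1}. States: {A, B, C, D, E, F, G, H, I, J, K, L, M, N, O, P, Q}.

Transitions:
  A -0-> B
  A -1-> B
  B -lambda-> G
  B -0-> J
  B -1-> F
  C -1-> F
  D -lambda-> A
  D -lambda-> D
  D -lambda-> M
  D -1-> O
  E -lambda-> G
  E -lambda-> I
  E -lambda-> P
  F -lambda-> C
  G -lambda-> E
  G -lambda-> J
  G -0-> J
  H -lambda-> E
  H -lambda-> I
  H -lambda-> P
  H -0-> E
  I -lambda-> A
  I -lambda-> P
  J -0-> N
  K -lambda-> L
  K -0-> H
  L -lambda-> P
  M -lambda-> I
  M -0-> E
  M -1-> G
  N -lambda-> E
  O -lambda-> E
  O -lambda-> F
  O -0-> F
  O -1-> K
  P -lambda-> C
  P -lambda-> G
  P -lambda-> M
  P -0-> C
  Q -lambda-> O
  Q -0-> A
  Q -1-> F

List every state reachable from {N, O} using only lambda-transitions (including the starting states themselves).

Start with {N, O}.
From N via lambda: add E.
From O via lambda: add F.
From E via lambda: add G, I, P.
From F via lambda: add C.
From G via lambda: add J.
From I via lambda: add A.
From P via lambda: add M.
No new states can be added; the closed set is {A, C, E, F, G, I, J, M, N, O, P}.

{A, C, E, F, G, I, J, M, N, O, P}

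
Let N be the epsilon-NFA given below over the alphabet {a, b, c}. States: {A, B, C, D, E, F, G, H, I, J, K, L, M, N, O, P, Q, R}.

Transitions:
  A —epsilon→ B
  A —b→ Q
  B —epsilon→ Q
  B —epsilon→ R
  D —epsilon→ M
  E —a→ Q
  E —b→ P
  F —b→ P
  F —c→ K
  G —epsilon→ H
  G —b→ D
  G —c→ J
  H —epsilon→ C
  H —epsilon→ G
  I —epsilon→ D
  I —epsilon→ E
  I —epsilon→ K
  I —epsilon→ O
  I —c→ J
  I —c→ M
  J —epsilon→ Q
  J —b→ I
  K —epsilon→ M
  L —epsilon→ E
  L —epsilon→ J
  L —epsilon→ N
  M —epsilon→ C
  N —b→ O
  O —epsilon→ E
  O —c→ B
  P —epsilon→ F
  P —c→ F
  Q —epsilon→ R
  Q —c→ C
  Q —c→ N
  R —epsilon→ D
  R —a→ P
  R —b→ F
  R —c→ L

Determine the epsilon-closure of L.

Start with {L}.
From L via epsilon: add E, J, N.
From J via epsilon: add Q.
From Q via epsilon: add R.
From R via epsilon: add D.
From D via epsilon: add M.
From M via epsilon: add C.
No new states can be added; the closed set is {C, D, E, J, L, M, N, Q, R}.

{C, D, E, J, L, M, N, Q, R}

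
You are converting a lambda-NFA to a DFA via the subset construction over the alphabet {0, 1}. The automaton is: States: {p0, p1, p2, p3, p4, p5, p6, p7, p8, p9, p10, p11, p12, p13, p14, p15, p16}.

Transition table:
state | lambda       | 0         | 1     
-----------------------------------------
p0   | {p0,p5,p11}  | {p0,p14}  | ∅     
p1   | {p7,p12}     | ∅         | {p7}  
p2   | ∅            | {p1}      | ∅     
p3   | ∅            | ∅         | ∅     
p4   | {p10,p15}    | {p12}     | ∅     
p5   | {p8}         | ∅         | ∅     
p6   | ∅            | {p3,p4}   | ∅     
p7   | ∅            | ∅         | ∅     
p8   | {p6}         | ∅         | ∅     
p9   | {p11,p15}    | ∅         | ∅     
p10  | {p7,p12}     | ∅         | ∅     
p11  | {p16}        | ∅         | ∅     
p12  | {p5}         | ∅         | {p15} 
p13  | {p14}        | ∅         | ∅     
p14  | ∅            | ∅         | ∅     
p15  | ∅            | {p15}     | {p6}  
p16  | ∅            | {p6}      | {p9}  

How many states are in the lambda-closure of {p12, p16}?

5

Start with {p12, p16}.
From p12 via lambda: add p5.
From p5 via lambda: add p8.
From p8 via lambda: add p6.
lambda-closure = {p5, p6, p8, p12, p16}, which has 5 states.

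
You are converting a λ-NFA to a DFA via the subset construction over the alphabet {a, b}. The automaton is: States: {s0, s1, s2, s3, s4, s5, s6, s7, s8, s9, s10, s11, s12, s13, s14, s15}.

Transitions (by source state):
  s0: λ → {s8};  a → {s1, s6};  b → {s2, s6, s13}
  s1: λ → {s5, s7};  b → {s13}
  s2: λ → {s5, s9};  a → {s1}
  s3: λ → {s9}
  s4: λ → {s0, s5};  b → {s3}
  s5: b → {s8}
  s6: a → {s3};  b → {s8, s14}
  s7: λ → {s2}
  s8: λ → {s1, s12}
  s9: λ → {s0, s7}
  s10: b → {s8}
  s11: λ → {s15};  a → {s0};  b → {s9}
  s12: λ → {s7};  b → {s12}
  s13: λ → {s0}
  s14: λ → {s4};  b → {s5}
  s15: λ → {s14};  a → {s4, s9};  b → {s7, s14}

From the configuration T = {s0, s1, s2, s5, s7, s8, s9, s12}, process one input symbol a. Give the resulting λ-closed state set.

s0 on a → {s1, s6}.
s2 on a → {s1}.
No a-transition from s1, s5, s7, s8, s9, s12.
Union after reading a: {s1, s6}.
Now take the λ-closure:
From s1 via λ: add s5, s7.
From s7 via λ: add s2.
From s2 via λ: add s9.
From s9 via λ: add s0.
From s0 via λ: add s8.
From s8 via λ: add s12.
No new states can be added; the closed set is {s0, s1, s2, s5, s6, s7, s8, s9, s12}.

{s0, s1, s2, s5, s6, s7, s8, s9, s12}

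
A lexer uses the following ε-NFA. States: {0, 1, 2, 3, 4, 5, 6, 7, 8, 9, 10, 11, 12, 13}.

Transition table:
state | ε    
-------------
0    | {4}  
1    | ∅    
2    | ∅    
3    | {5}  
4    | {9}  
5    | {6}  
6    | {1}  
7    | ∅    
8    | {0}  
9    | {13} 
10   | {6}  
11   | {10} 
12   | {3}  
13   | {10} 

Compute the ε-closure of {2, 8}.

Start with {2, 8}.
From 8 via ε: add 0.
From 0 via ε: add 4.
From 4 via ε: add 9.
From 9 via ε: add 13.
From 13 via ε: add 10.
From 10 via ε: add 6.
From 6 via ε: add 1.
No new states can be added; the closed set is {0, 1, 2, 4, 6, 8, 9, 10, 13}.

{0, 1, 2, 4, 6, 8, 9, 10, 13}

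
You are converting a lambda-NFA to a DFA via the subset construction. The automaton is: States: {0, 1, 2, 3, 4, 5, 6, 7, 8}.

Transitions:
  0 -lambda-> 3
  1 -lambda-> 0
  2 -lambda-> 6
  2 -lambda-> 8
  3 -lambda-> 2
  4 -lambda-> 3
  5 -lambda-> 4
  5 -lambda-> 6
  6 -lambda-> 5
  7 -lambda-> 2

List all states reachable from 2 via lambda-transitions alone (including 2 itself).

Start with {2}.
From 2 via lambda: add 6, 8.
From 6 via lambda: add 5.
From 5 via lambda: add 4.
From 4 via lambda: add 3.
No new states can be added; the closed set is {2, 3, 4, 5, 6, 8}.

{2, 3, 4, 5, 6, 8}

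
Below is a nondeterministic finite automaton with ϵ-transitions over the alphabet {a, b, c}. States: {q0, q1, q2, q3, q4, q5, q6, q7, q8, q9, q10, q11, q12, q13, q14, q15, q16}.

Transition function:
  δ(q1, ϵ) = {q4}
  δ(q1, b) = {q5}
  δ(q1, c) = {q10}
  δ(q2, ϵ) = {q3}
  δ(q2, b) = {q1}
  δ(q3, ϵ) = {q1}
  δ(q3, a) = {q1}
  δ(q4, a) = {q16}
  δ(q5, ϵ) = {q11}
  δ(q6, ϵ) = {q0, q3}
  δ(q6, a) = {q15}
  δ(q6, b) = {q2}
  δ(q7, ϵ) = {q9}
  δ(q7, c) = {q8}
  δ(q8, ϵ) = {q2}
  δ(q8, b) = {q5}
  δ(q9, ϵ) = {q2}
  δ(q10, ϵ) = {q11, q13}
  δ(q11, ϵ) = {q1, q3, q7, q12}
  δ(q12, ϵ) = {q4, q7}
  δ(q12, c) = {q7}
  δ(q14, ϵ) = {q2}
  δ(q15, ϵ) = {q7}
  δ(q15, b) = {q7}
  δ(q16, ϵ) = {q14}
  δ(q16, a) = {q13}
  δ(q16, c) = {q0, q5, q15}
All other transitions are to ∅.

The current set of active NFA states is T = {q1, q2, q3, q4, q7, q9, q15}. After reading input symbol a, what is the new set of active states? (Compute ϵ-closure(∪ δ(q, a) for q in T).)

q3 on a → {q1}.
q4 on a → {q16}.
No a-transition from q1, q2, q7, q9, q15.
Union after reading a: {q1, q16}.
Now take the ϵ-closure:
From q1 via ϵ: add q4.
From q16 via ϵ: add q14.
From q14 via ϵ: add q2.
From q2 via ϵ: add q3.
No new states can be added; the closed set is {q1, q2, q3, q4, q14, q16}.

{q1, q2, q3, q4, q14, q16}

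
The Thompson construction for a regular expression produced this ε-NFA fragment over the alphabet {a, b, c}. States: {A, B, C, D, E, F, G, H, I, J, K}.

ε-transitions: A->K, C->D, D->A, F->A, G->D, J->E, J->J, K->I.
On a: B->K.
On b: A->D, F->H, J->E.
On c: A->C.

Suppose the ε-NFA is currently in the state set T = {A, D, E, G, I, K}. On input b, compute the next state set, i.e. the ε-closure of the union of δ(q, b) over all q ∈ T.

{A, D, I, K}

A on b → {D}.
No b-transition from D, E, G, I, K.
Union after reading b: {D}.
Now take the ε-closure:
From D via ε: add A.
From A via ε: add K.
From K via ε: add I.
No new states can be added; the closed set is {A, D, I, K}.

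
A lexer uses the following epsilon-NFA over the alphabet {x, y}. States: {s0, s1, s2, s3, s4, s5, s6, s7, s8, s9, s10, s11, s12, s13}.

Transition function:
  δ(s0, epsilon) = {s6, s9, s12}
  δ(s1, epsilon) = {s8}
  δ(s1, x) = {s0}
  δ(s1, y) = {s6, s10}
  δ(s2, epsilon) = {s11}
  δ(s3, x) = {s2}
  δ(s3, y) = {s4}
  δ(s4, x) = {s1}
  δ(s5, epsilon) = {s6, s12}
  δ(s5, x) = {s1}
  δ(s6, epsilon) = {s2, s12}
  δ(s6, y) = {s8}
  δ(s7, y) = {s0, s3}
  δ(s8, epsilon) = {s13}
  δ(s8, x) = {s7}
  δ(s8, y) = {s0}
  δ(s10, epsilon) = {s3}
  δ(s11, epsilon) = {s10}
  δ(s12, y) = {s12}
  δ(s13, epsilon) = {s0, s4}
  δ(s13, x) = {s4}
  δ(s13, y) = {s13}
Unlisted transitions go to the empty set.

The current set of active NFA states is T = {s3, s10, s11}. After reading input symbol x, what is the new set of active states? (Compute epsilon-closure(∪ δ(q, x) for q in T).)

{s2, s3, s10, s11}

s3 on x → {s2}.
No x-transition from s10, s11.
Union after reading x: {s2}.
Now take the epsilon-closure:
From s2 via epsilon: add s11.
From s11 via epsilon: add s10.
From s10 via epsilon: add s3.
No new states can be added; the closed set is {s2, s3, s10, s11}.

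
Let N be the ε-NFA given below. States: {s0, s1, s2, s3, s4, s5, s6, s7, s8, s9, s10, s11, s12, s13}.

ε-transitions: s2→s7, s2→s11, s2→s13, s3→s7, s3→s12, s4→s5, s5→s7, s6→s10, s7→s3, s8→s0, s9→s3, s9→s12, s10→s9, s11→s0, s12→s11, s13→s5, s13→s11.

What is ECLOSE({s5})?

{s0, s3, s5, s7, s11, s12}

Start with {s5}.
From s5 via ε: add s7.
From s7 via ε: add s3.
From s3 via ε: add s12.
From s12 via ε: add s11.
From s11 via ε: add s0.
No new states can be added; the closed set is {s0, s3, s5, s7, s11, s12}.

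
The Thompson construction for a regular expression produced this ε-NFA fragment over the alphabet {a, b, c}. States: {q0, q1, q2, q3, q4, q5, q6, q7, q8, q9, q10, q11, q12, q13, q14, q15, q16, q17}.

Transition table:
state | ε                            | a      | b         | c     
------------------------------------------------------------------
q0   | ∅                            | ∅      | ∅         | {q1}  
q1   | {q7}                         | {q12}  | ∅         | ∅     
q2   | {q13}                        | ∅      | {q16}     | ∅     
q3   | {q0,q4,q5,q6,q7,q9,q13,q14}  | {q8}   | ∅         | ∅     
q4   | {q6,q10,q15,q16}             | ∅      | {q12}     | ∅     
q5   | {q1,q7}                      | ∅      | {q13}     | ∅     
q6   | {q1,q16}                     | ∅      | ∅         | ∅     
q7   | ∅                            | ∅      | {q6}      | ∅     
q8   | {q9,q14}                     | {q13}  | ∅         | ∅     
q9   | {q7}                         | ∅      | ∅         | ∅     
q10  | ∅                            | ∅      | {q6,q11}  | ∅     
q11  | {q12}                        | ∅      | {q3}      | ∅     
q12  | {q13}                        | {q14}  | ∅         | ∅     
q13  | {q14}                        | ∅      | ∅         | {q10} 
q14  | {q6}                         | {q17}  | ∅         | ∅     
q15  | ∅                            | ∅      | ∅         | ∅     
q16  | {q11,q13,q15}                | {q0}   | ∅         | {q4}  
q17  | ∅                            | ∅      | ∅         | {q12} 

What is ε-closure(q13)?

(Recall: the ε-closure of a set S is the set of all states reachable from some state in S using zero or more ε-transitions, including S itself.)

Start with {q13}.
From q13 via ε: add q14.
From q14 via ε: add q6.
From q6 via ε: add q1, q16.
From q1 via ε: add q7.
From q16 via ε: add q11, q15.
From q11 via ε: add q12.
No new states can be added; the closed set is {q1, q6, q7, q11, q12, q13, q14, q15, q16}.

{q1, q6, q7, q11, q12, q13, q14, q15, q16}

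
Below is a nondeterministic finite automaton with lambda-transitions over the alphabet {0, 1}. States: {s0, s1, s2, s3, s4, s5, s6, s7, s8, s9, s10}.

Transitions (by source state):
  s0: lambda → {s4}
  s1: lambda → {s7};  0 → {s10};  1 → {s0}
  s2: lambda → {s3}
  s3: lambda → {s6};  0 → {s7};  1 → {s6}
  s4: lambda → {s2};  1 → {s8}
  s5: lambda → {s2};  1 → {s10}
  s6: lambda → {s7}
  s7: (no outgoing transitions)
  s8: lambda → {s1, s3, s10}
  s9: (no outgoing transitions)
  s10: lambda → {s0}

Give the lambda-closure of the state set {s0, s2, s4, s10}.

{s0, s2, s3, s4, s6, s7, s10}

Start with {s0, s2, s4, s10}.
From s2 via lambda: add s3.
From s3 via lambda: add s6.
From s6 via lambda: add s7.
No new states can be added; the closed set is {s0, s2, s3, s4, s6, s7, s10}.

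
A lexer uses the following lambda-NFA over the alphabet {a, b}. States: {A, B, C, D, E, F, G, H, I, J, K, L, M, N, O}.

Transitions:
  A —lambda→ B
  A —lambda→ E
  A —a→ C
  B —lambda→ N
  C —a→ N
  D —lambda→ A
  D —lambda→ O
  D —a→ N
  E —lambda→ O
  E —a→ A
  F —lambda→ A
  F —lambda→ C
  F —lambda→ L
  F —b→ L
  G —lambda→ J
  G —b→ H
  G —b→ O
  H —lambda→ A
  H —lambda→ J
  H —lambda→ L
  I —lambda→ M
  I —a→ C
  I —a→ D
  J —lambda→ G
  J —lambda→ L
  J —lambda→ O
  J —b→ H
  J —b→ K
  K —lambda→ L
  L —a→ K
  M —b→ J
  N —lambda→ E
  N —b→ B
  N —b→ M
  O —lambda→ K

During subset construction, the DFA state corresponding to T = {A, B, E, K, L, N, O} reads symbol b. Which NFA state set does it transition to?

{B, E, K, L, M, N, O}

N on b → {B, M}.
No b-transition from A, B, E, K, L, O.
Union after reading b: {B, M}.
Now take the lambda-closure:
From B via lambda: add N.
From N via lambda: add E.
From E via lambda: add O.
From O via lambda: add K.
From K via lambda: add L.
No new states can be added; the closed set is {B, E, K, L, M, N, O}.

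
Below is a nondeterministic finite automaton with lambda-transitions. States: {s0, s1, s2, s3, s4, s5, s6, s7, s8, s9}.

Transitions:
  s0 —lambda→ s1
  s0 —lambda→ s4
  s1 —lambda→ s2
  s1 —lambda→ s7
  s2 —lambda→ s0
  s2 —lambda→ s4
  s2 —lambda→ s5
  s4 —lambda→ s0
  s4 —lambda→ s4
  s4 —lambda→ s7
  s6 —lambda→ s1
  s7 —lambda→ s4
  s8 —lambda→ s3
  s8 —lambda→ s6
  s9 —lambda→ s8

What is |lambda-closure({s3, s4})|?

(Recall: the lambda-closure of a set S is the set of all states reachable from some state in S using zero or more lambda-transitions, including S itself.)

7

Start with {s3, s4}.
From s4 via lambda: add s0, s7.
From s0 via lambda: add s1.
From s1 via lambda: add s2.
From s2 via lambda: add s5.
lambda-closure = {s0, s1, s2, s3, s4, s5, s7}, which has 7 states.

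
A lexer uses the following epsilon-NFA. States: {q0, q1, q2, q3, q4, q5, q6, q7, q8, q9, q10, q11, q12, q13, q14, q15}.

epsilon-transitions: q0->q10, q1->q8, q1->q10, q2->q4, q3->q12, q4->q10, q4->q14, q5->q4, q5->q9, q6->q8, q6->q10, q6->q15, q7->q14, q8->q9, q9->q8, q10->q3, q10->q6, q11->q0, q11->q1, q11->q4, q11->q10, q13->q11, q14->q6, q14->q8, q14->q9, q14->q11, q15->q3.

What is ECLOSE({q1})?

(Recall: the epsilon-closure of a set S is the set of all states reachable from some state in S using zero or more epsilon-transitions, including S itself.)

{q1, q3, q6, q8, q9, q10, q12, q15}

Start with {q1}.
From q1 via epsilon: add q8, q10.
From q8 via epsilon: add q9.
From q10 via epsilon: add q3, q6.
From q3 via epsilon: add q12.
From q6 via epsilon: add q15.
No new states can be added; the closed set is {q1, q3, q6, q8, q9, q10, q12, q15}.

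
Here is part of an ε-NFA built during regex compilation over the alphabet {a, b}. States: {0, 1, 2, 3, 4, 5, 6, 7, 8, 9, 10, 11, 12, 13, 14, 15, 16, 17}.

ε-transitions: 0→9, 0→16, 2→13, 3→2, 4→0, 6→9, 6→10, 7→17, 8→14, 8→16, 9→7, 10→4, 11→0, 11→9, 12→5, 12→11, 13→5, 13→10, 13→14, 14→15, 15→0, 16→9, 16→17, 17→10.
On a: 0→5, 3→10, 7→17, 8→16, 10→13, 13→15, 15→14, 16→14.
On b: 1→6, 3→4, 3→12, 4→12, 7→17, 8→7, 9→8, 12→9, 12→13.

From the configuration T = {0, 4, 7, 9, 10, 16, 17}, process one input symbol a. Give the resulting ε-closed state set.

0 on a → {5}.
7 on a → {17}.
10 on a → {13}.
16 on a → {14}.
No a-transition from 4, 9, 17.
Union after reading a: {5, 13, 14, 17}.
Now take the ε-closure:
From 13 via ε: add 10.
From 14 via ε: add 15.
From 10 via ε: add 4.
From 15 via ε: add 0.
From 0 via ε: add 9, 16.
From 9 via ε: add 7.
No new states can be added; the closed set is {0, 4, 5, 7, 9, 10, 13, 14, 15, 16, 17}.

{0, 4, 5, 7, 9, 10, 13, 14, 15, 16, 17}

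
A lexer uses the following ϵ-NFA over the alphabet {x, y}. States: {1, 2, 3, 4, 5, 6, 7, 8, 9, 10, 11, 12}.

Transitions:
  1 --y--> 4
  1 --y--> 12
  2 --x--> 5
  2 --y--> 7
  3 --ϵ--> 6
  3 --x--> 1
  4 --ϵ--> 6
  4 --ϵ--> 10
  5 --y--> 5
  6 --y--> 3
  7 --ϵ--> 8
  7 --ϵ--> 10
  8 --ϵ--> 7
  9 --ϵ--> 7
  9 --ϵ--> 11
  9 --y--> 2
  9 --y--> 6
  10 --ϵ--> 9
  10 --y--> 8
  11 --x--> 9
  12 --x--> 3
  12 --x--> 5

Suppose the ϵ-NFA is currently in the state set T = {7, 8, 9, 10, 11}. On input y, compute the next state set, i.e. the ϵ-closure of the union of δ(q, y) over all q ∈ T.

{2, 6, 7, 8, 9, 10, 11}

9 on y → {2, 6}.
10 on y → {8}.
No y-transition from 7, 8, 11.
Union after reading y: {2, 6, 8}.
Now take the ϵ-closure:
From 8 via ϵ: add 7.
From 7 via ϵ: add 10.
From 10 via ϵ: add 9.
From 9 via ϵ: add 11.
No new states can be added; the closed set is {2, 6, 7, 8, 9, 10, 11}.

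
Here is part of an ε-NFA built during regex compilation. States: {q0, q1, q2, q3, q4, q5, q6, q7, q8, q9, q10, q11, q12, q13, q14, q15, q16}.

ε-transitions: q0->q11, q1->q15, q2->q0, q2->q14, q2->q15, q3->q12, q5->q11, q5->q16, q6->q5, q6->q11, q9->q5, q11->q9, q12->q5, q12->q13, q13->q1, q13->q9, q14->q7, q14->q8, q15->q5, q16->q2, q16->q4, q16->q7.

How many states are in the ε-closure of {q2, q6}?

12

Start with {q2, q6}.
From q2 via ε: add q0, q14, q15.
From q6 via ε: add q5, q11.
From q5 via ε: add q16.
From q11 via ε: add q9.
From q14 via ε: add q7, q8.
From q16 via ε: add q4.
ε-closure = {q0, q2, q4, q5, q6, q7, q8, q9, q11, q14, q15, q16}, which has 12 states.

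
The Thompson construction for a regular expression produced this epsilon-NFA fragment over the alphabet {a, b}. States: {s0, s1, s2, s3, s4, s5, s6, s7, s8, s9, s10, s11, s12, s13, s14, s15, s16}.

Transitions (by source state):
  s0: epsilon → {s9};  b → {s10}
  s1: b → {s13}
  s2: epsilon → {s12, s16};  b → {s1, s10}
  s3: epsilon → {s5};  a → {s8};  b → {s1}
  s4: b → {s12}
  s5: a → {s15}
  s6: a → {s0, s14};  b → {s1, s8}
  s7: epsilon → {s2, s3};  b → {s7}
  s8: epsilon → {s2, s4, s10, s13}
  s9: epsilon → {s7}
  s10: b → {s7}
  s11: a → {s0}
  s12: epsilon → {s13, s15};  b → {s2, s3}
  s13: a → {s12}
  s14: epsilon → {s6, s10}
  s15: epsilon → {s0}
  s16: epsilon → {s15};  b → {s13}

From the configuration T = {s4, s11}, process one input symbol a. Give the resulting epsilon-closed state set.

{s0, s2, s3, s5, s7, s9, s12, s13, s15, s16}

s11 on a → {s0}.
No a-transition from s4.
Union after reading a: {s0}.
Now take the epsilon-closure:
From s0 via epsilon: add s9.
From s9 via epsilon: add s7.
From s7 via epsilon: add s2, s3.
From s2 via epsilon: add s12, s16.
From s3 via epsilon: add s5.
From s12 via epsilon: add s13, s15.
No new states can be added; the closed set is {s0, s2, s3, s5, s7, s9, s12, s13, s15, s16}.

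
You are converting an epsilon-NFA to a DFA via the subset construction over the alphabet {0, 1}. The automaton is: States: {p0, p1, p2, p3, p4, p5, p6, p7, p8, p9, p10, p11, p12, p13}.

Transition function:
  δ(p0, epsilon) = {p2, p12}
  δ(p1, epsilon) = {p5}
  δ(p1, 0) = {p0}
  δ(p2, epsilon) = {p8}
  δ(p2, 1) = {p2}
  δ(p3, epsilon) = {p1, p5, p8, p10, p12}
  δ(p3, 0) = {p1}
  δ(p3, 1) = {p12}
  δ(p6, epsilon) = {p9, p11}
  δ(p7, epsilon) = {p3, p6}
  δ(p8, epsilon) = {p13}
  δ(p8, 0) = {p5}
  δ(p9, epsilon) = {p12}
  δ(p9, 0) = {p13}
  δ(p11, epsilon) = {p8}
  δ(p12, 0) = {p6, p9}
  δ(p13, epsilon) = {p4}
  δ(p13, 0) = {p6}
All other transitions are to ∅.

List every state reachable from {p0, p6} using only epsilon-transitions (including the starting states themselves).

{p0, p2, p4, p6, p8, p9, p11, p12, p13}

Start with {p0, p6}.
From p0 via epsilon: add p2, p12.
From p6 via epsilon: add p9, p11.
From p2 via epsilon: add p8.
From p8 via epsilon: add p13.
From p13 via epsilon: add p4.
No new states can be added; the closed set is {p0, p2, p4, p6, p8, p9, p11, p12, p13}.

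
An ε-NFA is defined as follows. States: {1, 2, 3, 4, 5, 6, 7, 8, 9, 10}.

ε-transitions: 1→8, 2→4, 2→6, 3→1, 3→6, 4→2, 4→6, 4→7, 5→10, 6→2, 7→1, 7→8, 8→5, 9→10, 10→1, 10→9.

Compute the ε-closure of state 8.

{1, 5, 8, 9, 10}

Start with {8}.
From 8 via ε: add 5.
From 5 via ε: add 10.
From 10 via ε: add 1, 9.
No new states can be added; the closed set is {1, 5, 8, 9, 10}.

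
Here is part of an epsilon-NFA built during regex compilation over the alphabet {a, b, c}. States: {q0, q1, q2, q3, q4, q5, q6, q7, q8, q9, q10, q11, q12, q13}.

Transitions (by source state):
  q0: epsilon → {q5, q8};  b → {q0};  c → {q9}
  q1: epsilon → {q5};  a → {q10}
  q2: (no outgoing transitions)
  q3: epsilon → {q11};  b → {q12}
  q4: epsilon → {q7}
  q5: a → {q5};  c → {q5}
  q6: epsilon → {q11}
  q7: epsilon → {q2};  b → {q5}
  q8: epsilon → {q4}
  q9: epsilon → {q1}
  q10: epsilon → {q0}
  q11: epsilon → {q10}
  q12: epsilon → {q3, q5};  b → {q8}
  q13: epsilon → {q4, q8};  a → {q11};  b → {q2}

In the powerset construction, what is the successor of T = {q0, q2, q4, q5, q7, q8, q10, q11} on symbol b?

q0 on b → {q0}.
q7 on b → {q5}.
No b-transition from q2, q4, q5, q8, q10, q11.
Union after reading b: {q0, q5}.
Now take the epsilon-closure:
From q0 via epsilon: add q8.
From q8 via epsilon: add q4.
From q4 via epsilon: add q7.
From q7 via epsilon: add q2.
No new states can be added; the closed set is {q0, q2, q4, q5, q7, q8}.

{q0, q2, q4, q5, q7, q8}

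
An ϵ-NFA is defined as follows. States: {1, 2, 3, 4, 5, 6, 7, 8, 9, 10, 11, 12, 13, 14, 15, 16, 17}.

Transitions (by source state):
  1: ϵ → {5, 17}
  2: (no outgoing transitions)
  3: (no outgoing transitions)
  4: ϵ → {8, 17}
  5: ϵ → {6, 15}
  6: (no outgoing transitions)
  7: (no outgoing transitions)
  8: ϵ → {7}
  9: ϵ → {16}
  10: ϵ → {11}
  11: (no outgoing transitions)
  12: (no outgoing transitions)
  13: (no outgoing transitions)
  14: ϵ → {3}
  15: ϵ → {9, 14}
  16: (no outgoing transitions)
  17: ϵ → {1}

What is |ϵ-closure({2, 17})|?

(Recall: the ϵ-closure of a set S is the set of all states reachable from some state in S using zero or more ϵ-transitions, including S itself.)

10

Start with {2, 17}.
From 17 via ϵ: add 1.
From 1 via ϵ: add 5.
From 5 via ϵ: add 6, 15.
From 15 via ϵ: add 9, 14.
From 9 via ϵ: add 16.
From 14 via ϵ: add 3.
ϵ-closure = {1, 2, 3, 5, 6, 9, 14, 15, 16, 17}, which has 10 states.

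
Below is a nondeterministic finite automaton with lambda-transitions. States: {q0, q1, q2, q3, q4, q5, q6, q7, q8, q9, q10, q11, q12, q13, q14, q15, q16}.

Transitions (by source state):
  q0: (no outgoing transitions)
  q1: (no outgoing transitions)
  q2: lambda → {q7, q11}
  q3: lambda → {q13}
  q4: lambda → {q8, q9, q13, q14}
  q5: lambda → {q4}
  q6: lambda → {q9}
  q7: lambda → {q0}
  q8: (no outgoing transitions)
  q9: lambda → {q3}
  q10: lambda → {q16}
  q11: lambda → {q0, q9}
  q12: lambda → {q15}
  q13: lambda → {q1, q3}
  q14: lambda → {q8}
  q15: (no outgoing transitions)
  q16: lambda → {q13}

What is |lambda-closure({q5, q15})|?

9

Start with {q5, q15}.
From q5 via lambda: add q4.
From q4 via lambda: add q8, q9, q13, q14.
From q9 via lambda: add q3.
From q13 via lambda: add q1.
lambda-closure = {q1, q3, q4, q5, q8, q9, q13, q14, q15}, which has 9 states.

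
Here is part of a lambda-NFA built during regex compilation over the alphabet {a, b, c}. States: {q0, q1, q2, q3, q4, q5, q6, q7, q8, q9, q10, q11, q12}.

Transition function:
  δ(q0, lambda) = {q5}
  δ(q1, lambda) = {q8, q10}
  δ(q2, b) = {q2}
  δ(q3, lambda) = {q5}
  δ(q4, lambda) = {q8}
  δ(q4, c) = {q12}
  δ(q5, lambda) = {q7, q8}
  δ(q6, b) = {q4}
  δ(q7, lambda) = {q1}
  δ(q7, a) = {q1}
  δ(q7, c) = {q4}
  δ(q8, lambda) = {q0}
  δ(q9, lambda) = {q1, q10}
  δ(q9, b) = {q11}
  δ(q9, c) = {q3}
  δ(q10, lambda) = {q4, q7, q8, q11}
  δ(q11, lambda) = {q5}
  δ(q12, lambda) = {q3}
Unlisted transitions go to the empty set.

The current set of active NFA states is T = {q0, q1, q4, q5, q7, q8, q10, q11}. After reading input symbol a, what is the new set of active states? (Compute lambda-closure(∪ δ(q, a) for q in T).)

{q0, q1, q4, q5, q7, q8, q10, q11}

q7 on a → {q1}.
No a-transition from q0, q1, q4, q5, q8, q10, q11.
Union after reading a: {q1}.
Now take the lambda-closure:
From q1 via lambda: add q8, q10.
From q8 via lambda: add q0.
From q10 via lambda: add q4, q7, q11.
From q0 via lambda: add q5.
No new states can be added; the closed set is {q0, q1, q4, q5, q7, q8, q10, q11}.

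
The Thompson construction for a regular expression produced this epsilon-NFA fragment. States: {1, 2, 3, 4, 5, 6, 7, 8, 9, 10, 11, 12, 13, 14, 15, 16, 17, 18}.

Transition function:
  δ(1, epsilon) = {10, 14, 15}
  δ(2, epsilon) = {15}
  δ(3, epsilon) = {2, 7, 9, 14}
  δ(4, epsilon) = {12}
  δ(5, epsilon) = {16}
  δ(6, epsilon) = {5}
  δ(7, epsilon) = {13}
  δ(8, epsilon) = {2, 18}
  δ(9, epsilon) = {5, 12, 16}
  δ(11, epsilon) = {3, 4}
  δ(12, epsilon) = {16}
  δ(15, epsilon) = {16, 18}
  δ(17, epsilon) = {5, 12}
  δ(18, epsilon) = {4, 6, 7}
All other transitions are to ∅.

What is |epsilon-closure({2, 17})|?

11

Start with {2, 17}.
From 2 via epsilon: add 15.
From 17 via epsilon: add 5, 12.
From 5 via epsilon: add 16.
From 15 via epsilon: add 18.
From 18 via epsilon: add 4, 6, 7.
From 7 via epsilon: add 13.
epsilon-closure = {2, 4, 5, 6, 7, 12, 13, 15, 16, 17, 18}, which has 11 states.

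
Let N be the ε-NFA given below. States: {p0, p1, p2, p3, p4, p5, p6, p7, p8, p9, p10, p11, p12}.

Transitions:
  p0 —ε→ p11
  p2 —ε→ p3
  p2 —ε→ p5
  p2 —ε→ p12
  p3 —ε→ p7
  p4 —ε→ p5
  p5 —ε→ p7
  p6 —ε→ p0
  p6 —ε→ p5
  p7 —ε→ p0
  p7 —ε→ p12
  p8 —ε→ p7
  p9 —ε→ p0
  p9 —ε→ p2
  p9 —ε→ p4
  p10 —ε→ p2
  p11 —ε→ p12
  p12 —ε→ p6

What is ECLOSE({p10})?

Start with {p10}.
From p10 via ε: add p2.
From p2 via ε: add p3, p5, p12.
From p3 via ε: add p7.
From p12 via ε: add p6.
From p6 via ε: add p0.
From p0 via ε: add p11.
No new states can be added; the closed set is {p0, p2, p3, p5, p6, p7, p10, p11, p12}.

{p0, p2, p3, p5, p6, p7, p10, p11, p12}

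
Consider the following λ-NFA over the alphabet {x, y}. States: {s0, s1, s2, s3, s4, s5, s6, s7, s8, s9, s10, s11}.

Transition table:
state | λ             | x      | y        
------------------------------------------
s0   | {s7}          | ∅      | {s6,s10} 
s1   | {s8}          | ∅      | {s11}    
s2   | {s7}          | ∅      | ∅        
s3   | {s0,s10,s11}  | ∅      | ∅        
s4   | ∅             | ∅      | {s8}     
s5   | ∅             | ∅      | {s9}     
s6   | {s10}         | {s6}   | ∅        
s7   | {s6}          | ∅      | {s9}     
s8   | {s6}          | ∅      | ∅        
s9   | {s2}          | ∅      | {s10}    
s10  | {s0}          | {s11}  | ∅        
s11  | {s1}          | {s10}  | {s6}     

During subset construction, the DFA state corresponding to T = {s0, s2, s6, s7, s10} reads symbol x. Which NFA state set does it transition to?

{s0, s1, s6, s7, s8, s10, s11}

s6 on x → {s6}.
s10 on x → {s11}.
No x-transition from s0, s2, s7.
Union after reading x: {s6, s11}.
Now take the λ-closure:
From s6 via λ: add s10.
From s11 via λ: add s1.
From s1 via λ: add s8.
From s10 via λ: add s0.
From s0 via λ: add s7.
No new states can be added; the closed set is {s0, s1, s6, s7, s8, s10, s11}.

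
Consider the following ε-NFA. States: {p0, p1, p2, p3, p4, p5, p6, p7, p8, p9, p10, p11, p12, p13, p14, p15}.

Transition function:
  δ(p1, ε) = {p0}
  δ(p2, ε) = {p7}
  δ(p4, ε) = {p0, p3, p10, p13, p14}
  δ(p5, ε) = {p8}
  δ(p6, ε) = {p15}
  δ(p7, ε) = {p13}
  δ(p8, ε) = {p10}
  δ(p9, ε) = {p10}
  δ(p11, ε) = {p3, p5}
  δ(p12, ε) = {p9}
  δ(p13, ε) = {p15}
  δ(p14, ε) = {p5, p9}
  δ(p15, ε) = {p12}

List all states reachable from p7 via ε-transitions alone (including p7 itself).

Start with {p7}.
From p7 via ε: add p13.
From p13 via ε: add p15.
From p15 via ε: add p12.
From p12 via ε: add p9.
From p9 via ε: add p10.
No new states can be added; the closed set is {p7, p9, p10, p12, p13, p15}.

{p7, p9, p10, p12, p13, p15}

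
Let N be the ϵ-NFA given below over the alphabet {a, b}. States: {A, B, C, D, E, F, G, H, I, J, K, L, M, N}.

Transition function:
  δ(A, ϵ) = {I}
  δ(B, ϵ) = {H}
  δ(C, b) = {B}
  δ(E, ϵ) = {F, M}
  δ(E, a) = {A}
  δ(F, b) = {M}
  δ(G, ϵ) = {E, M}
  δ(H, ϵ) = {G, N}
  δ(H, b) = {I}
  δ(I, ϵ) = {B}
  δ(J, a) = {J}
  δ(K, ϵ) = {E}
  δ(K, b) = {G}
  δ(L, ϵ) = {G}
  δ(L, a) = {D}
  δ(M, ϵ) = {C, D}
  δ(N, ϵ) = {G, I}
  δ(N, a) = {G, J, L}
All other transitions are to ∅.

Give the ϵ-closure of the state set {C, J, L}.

{C, D, E, F, G, J, L, M}

Start with {C, J, L}.
From L via ϵ: add G.
From G via ϵ: add E, M.
From E via ϵ: add F.
From M via ϵ: add D.
No new states can be added; the closed set is {C, D, E, F, G, J, L, M}.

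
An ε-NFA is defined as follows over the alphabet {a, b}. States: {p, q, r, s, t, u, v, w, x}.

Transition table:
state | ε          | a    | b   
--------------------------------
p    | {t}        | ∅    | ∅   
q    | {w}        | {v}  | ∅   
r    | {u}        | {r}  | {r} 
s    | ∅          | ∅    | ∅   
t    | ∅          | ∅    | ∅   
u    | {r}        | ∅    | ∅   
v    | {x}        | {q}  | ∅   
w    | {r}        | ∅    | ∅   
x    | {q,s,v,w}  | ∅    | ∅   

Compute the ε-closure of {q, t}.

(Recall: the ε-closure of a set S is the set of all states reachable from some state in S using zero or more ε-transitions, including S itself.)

Start with {q, t}.
From q via ε: add w.
From w via ε: add r.
From r via ε: add u.
No new states can be added; the closed set is {q, r, t, u, w}.

{q, r, t, u, w}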